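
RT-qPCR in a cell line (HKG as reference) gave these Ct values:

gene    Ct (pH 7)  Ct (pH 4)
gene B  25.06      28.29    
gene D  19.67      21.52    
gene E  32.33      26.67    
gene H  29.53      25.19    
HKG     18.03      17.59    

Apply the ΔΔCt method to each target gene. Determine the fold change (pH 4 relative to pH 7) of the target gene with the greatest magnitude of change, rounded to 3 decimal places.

gene B: ΔΔCt = (28.29−17.59) − (25.06−18.03) = 10.70 − 7.03 = 3.67; fold change = 2^-3.67 = 0.079
gene D: ΔΔCt = (21.52−17.59) − (19.67−18.03) = 3.93 − 1.64 = 2.29; fold change = 2^-2.29 = 0.204
gene E: ΔΔCt = (26.67−17.59) − (32.33−18.03) = 9.08 − 14.30 = -5.22; fold change = 2^5.22 = 37.271
gene H: ΔΔCt = (25.19−17.59) − (29.53−18.03) = 7.60 − 11.50 = -3.90; fold change = 2^3.90 = 14.929
gene E has the largest |ΔΔCt| = 5.22.

37.271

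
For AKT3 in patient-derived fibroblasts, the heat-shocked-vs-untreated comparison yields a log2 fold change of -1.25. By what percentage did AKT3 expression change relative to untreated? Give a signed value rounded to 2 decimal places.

Fold change = 2^(-1.25) = 0.4204
Percent change = (FC − 1) × 100% = (0.4204 − 1) × 100 = -57.96%

-57.96%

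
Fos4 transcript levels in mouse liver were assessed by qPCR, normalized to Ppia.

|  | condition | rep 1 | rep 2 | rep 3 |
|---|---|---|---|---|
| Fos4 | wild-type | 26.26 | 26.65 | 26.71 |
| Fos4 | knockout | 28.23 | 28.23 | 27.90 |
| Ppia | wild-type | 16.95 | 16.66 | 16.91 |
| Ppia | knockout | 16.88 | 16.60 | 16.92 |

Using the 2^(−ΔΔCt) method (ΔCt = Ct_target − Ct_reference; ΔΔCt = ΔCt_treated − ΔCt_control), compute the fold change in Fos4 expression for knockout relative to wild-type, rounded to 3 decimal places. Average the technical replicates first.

0.325

Mean Ct: Fos4 wild-type 26.540; Fos4 knockout 28.120; Ppia wild-type 16.840; Ppia knockout 16.800
ΔCt(wild-type) = 26.540 − 16.840 = 9.700
ΔCt(knockout) = 28.120 − 16.800 = 11.320
ΔΔCt = 11.320 − 9.700 = 1.620
Fold change = 2^(−1.620) = 0.3253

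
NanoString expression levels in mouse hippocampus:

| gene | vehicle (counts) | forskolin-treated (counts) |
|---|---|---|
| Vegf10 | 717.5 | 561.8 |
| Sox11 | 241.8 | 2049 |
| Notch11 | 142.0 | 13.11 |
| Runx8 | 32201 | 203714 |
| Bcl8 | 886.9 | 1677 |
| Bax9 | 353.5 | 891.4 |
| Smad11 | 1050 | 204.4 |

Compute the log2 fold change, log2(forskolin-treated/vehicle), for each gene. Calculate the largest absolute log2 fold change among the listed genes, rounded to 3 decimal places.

3.437

log2(561.8/717.5) = -0.353  (Vegf10)
log2(2049/241.8) = 3.083  (Sox11)
log2(13.11/142.0) = -3.437  (Notch11)
log2(203714/32201) = 2.661  (Runx8)
log2(1677/886.9) = 0.919  (Bcl8)
log2(891.4/353.5) = 1.334  (Bax9)
log2(204.4/1050) = -2.361  (Smad11)
The largest magnitude belongs to Notch11.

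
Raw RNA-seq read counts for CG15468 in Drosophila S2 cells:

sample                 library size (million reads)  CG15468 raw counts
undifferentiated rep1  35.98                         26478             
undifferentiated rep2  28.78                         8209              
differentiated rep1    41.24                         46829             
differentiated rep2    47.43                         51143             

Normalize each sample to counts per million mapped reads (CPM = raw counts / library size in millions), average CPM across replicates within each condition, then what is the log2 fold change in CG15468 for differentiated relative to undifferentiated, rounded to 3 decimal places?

1.116

CPM(undifferentiated rep1) = 26478 / 35.98 = 735.9088
CPM(undifferentiated rep2) = 8209 / 28.78 = 285.2328
CPM(differentiated rep1) = 46829 / 41.24 = 1135.5238
CPM(differentiated rep2) = 51143 / 47.43 = 1078.2838
mean CPM(undifferentiated) = 510.5708; mean CPM(differentiated) = 1106.9038
Fold change = 1106.9038 / 510.5708 = 2.16797
log2(2.16797) = 1.1163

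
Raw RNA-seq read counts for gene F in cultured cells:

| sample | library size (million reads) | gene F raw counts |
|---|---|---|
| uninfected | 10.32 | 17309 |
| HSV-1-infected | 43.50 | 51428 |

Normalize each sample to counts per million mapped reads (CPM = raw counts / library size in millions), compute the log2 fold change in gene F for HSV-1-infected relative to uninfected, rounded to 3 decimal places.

CPM(uninfected) = 17309 / 10.32 = 1677.2287
CPM(HSV-1-infected) = 51428 / 43.50 = 1182.2529
Fold change = 1182.2529 / 1677.2287 = 0.70488
log2(0.70488) = -0.5045

-0.505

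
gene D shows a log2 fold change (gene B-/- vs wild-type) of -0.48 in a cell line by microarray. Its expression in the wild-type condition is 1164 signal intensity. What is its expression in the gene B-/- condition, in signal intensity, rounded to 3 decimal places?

Fold change = 2^(-0.48) = 0.7170
gene B-/- expression = 1164 × 0.7170 = 834.562

834.562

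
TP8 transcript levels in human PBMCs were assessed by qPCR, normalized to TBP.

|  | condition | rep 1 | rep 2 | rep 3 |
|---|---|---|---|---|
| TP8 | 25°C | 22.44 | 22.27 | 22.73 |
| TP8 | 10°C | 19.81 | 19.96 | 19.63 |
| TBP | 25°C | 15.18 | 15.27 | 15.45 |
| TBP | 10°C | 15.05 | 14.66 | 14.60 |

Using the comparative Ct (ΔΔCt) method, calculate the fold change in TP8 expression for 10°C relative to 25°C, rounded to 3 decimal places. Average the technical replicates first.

4.438

Mean Ct: TP8 25°C 22.480; TP8 10°C 19.800; TBP 25°C 15.300; TBP 10°C 14.770
ΔCt(25°C) = 22.480 − 15.300 = 7.180
ΔCt(10°C) = 19.800 − 14.770 = 5.030
ΔΔCt = 5.030 − 7.180 = -2.150
Fold change = 2^(−(-2.150)) = 2^2.150 = 4.4383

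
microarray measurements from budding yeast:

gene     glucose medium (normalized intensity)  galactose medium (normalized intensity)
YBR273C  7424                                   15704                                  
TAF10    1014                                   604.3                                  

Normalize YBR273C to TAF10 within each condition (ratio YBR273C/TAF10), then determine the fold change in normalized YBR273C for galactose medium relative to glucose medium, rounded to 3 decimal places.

YBR273C/TAF10 (glucose medium) = 7424 / 1014 = 7.3215
YBR273C/TAF10 (galactose medium) = 15704 / 604.3 = 25.987
Fold change = 25.987 / 7.3215 = 3.5494

3.549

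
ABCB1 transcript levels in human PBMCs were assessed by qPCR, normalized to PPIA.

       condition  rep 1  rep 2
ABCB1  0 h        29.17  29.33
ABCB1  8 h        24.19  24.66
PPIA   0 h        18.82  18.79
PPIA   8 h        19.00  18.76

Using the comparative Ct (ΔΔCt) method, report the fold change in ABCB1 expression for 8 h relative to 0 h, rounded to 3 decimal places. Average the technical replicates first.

Mean Ct: ABCB1 0 h 29.250; ABCB1 8 h 24.425; PPIA 0 h 18.805; PPIA 8 h 18.880
ΔCt(0 h) = 29.250 − 18.805 = 10.445
ΔCt(8 h) = 24.425 − 18.880 = 5.545
ΔΔCt = 5.545 − 10.445 = -4.900
Fold change = 2^(−(-4.900)) = 2^4.900 = 29.8571

29.857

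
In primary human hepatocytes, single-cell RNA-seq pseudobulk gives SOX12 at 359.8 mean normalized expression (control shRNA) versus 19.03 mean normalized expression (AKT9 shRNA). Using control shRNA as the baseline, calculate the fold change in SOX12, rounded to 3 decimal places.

Fold change = 19.03 / 359.8 = 0.0529
SOX12 is downregulated.

0.053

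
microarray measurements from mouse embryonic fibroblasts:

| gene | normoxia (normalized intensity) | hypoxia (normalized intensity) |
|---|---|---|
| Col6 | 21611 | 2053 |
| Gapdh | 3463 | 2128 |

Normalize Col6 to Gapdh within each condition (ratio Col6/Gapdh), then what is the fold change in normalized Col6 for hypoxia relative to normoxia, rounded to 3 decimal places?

Col6/Gapdh (normoxia) = 21611 / 3463 = 6.2405
Col6/Gapdh (hypoxia) = 2053 / 2128 = 0.96476
Fold change = 0.96476 / 6.2405 = 0.1546

0.155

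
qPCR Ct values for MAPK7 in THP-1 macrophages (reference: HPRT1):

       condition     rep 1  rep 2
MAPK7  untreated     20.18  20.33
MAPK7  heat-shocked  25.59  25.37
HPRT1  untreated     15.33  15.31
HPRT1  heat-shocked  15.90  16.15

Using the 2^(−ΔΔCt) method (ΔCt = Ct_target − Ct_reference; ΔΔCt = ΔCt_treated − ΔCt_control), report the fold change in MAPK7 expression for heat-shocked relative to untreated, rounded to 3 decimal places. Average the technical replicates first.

0.044

Mean Ct: MAPK7 untreated 20.255; MAPK7 heat-shocked 25.480; HPRT1 untreated 15.320; HPRT1 heat-shocked 16.025
ΔCt(untreated) = 20.255 − 15.320 = 4.935
ΔCt(heat-shocked) = 25.480 − 16.025 = 9.455
ΔΔCt = 9.455 − 4.935 = 4.520
Fold change = 2^(−4.520) = 0.0436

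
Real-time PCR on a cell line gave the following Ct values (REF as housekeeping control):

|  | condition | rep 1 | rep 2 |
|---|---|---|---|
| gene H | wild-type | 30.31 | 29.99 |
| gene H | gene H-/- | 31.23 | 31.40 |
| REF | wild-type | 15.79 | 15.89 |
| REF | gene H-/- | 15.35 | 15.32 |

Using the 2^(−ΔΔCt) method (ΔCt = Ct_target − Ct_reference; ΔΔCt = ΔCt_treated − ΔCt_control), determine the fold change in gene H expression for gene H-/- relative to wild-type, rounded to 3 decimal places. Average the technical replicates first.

0.314

Mean Ct: gene H wild-type 30.150; gene H gene H-/- 31.315; REF wild-type 15.840; REF gene H-/- 15.335
ΔCt(wild-type) = 30.150 − 15.840 = 14.310
ΔCt(gene H-/-) = 31.315 − 15.335 = 15.980
ΔΔCt = 15.980 − 14.310 = 1.670
Fold change = 2^(−1.670) = 0.3143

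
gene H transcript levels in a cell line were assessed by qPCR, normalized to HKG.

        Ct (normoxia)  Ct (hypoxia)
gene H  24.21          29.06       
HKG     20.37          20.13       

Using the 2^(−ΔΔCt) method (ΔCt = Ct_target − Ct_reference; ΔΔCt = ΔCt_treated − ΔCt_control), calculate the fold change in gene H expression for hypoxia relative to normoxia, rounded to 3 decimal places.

0.029

ΔCt(normoxia) = 24.210 − 20.370 = 3.840
ΔCt(hypoxia) = 29.060 − 20.130 = 8.930
ΔΔCt = 8.930 − 3.840 = 5.090
Fold change = 2^(−5.090) = 0.0294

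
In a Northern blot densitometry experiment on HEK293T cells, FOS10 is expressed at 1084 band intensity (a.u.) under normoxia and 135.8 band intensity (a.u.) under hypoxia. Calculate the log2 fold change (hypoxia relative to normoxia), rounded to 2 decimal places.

-3.00

Fold change = 135.8 / 1084 = 0.1253
log2(0.1253) = -2.997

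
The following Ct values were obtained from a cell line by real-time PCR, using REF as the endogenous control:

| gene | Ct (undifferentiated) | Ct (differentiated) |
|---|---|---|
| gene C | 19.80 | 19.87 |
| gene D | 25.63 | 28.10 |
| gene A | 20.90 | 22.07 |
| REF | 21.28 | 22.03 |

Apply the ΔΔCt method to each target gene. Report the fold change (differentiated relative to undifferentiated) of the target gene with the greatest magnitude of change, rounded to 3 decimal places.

0.304

gene C: ΔΔCt = (19.87−22.03) − (19.80−21.28) = -2.16 − (-1.48) = -0.68; fold change = 2^0.68 = 1.602
gene D: ΔΔCt = (28.10−22.03) − (25.63−21.28) = 6.07 − 4.35 = 1.72; fold change = 2^-1.72 = 0.304
gene A: ΔΔCt = (22.07−22.03) − (20.90−21.28) = 0.04 − (-0.38) = 0.42; fold change = 2^-0.42 = 0.747
gene D has the largest |ΔΔCt| = 1.72.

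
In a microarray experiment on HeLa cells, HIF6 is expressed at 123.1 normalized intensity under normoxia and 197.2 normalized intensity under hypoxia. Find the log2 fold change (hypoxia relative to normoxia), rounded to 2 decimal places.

Fold change = 197.2 / 123.1 = 1.6019
log2(1.6019) = 0.680

0.68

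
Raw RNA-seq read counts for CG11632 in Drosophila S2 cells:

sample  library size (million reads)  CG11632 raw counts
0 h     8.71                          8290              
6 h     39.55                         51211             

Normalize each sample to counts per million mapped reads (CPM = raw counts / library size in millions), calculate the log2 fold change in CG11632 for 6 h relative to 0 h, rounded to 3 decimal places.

CPM(0 h) = 8290 / 8.71 = 951.7796
CPM(6 h) = 51211 / 39.55 = 1294.8420
Fold change = 1294.8420 / 951.7796 = 1.36044
log2(1.36044) = 0.4441

0.444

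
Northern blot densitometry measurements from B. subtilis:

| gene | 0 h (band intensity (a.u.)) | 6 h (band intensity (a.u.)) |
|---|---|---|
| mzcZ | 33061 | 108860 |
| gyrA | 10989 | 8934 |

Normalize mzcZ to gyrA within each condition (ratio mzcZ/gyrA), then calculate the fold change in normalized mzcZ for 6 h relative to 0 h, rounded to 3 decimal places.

mzcZ/gyrA (0 h) = 33061 / 10989 = 3.0086
mzcZ/gyrA (6 h) = 108860 / 8934 = 12.185
Fold change = 12.185 / 3.0086 = 4.0501

4.050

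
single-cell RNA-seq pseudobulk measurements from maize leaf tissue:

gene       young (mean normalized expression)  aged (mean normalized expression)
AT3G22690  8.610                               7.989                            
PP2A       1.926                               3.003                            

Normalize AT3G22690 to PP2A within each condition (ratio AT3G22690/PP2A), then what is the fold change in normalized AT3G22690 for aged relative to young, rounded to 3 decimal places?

AT3G22690/PP2A (young) = 8.610 / 1.926 = 4.4704
AT3G22690/PP2A (aged) = 7.989 / 3.003 = 2.6603
Fold change = 2.6603 / 4.4704 = 0.5951

0.595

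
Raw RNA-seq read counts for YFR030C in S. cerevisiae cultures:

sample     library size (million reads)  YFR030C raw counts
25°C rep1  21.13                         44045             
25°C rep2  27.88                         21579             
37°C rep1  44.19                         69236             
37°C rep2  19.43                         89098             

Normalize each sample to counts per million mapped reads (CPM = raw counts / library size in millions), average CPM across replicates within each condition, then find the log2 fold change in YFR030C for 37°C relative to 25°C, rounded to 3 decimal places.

1.106

CPM(25°C rep1) = 44045 / 21.13 = 2084.4770
CPM(25°C rep2) = 21579 / 27.88 = 773.9957
CPM(37°C rep1) = 69236 / 44.19 = 1566.7798
CPM(37°C rep2) = 89098 / 19.43 = 4585.5893
mean CPM(25°C) = 1429.2364; mean CPM(37°C) = 3076.1846
Fold change = 3076.1846 / 1429.2364 = 2.15233
log2(2.15233) = 1.1059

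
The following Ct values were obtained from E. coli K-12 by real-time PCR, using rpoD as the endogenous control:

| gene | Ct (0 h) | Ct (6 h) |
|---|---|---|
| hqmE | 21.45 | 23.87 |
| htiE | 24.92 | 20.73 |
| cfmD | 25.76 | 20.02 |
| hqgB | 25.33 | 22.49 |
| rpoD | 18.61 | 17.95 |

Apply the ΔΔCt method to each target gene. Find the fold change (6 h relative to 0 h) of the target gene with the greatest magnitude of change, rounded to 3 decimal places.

hqmE: ΔΔCt = (23.87−17.95) − (21.45−18.61) = 5.92 − 2.84 = 3.08; fold change = 2^-3.08 = 0.118
htiE: ΔΔCt = (20.73−17.95) − (24.92−18.61) = 2.78 − 6.31 = -3.53; fold change = 2^3.53 = 11.551
cfmD: ΔΔCt = (20.02−17.95) − (25.76−18.61) = 2.07 − 7.15 = -5.08; fold change = 2^5.08 = 33.825
hqgB: ΔΔCt = (22.49−17.95) − (25.33−18.61) = 4.54 − 6.72 = -2.18; fold change = 2^2.18 = 4.532
cfmD has the largest |ΔΔCt| = 5.08.

33.825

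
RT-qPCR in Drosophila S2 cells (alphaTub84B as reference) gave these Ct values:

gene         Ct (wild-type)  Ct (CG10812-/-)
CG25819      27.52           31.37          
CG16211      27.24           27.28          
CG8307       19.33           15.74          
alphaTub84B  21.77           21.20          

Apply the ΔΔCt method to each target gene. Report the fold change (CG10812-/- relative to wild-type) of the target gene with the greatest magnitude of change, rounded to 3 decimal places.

0.047

CG25819: ΔΔCt = (31.37−21.20) − (27.52−21.77) = 10.17 − 5.75 = 4.42; fold change = 2^-4.42 = 0.047
CG16211: ΔΔCt = (27.28−21.20) − (27.24−21.77) = 6.08 − 5.47 = 0.61; fold change = 2^-0.61 = 0.655
CG8307: ΔΔCt = (15.74−21.20) − (19.33−21.77) = -5.46 − (-2.44) = -3.02; fold change = 2^3.02 = 8.112
CG25819 has the largest |ΔΔCt| = 4.42.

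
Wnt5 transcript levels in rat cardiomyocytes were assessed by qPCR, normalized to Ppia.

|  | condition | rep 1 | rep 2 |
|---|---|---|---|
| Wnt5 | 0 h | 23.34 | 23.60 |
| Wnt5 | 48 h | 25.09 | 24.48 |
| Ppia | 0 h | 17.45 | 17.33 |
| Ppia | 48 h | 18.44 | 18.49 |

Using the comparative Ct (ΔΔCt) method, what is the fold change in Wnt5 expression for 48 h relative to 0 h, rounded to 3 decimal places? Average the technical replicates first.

Mean Ct: Wnt5 0 h 23.470; Wnt5 48 h 24.785; Ppia 0 h 17.390; Ppia 48 h 18.465
ΔCt(0 h) = 23.470 − 17.390 = 6.080
ΔCt(48 h) = 24.785 − 18.465 = 6.320
ΔΔCt = 6.320 − 6.080 = 0.240
Fold change = 2^(−0.240) = 0.8467

0.847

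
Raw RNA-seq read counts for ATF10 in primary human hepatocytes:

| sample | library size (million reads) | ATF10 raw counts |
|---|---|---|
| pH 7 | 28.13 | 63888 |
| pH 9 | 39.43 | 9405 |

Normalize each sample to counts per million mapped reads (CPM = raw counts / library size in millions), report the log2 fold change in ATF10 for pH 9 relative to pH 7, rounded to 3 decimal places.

CPM(pH 7) = 63888 / 28.13 = 2271.1696
CPM(pH 9) = 9405 / 39.43 = 238.5240
Fold change = 238.5240 / 2271.1696 = 0.10502
log2(0.10502) = -3.2512

-3.251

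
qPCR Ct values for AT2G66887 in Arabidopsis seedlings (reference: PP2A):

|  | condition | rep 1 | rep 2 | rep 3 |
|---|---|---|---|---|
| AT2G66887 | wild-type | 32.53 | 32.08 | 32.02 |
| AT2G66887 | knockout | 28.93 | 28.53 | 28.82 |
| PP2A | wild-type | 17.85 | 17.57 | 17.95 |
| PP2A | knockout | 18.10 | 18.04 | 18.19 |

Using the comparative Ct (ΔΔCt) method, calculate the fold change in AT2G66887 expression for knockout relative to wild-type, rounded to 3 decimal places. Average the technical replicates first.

Mean Ct: AT2G66887 wild-type 32.210; AT2G66887 knockout 28.760; PP2A wild-type 17.790; PP2A knockout 18.110
ΔCt(wild-type) = 32.210 − 17.790 = 14.420
ΔCt(knockout) = 28.760 − 18.110 = 10.650
ΔΔCt = 10.650 − 14.420 = -3.770
Fold change = 2^(−(-3.770)) = 2^3.770 = 13.6422

13.642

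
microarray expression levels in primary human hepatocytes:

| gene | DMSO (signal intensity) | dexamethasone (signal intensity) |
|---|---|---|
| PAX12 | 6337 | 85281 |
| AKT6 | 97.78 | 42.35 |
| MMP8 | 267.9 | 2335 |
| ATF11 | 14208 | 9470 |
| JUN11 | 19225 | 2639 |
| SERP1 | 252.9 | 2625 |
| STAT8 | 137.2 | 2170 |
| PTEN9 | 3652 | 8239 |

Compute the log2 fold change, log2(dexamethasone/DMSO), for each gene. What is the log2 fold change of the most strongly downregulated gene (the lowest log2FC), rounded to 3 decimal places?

-2.865

log2(85281/6337) = 3.750  (PAX12)
log2(42.35/97.78) = -1.207  (AKT6)
log2(2335/267.9) = 3.124  (MMP8)
log2(9470/14208) = -0.585  (ATF11)
log2(2639/19225) = -2.865  (JUN11)
log2(2625/252.9) = 3.376  (SERP1)
log2(2170/137.2) = 3.983  (STAT8)
log2(8239/3652) = 1.174  (PTEN9)
JUN11 is most strongly downregulated.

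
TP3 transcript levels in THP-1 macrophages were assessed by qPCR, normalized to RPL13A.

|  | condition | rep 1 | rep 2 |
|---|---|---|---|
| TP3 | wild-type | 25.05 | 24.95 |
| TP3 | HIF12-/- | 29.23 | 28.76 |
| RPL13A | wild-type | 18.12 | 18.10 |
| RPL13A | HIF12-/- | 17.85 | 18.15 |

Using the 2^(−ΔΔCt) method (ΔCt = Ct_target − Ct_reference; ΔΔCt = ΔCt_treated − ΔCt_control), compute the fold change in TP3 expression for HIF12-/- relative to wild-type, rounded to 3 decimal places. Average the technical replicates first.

0.058

Mean Ct: TP3 wild-type 25.000; TP3 HIF12-/- 28.995; RPL13A wild-type 18.110; RPL13A HIF12-/- 18.000
ΔCt(wild-type) = 25.000 − 18.110 = 6.890
ΔCt(HIF12-/-) = 28.995 − 18.000 = 10.995
ΔΔCt = 10.995 − 6.890 = 4.105
Fold change = 2^(−4.105) = 0.0581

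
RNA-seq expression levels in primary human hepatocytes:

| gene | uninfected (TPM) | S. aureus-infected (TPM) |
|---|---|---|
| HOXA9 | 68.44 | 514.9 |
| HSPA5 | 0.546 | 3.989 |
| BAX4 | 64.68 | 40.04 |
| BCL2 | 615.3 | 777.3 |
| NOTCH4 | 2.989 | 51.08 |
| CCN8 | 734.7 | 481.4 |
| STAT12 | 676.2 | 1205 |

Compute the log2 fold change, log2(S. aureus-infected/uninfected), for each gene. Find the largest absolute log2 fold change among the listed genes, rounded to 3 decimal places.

4.095

log2(514.9/68.44) = 2.911  (HOXA9)
log2(3.989/0.546) = 2.869  (HSPA5)
log2(40.04/64.68) = -0.692  (BAX4)
log2(777.3/615.3) = 0.337  (BCL2)
log2(51.08/2.989) = 4.095  (NOTCH4)
log2(481.4/734.7) = -0.610  (CCN8)
log2(1205/676.2) = 0.834  (STAT12)
The largest magnitude belongs to NOTCH4.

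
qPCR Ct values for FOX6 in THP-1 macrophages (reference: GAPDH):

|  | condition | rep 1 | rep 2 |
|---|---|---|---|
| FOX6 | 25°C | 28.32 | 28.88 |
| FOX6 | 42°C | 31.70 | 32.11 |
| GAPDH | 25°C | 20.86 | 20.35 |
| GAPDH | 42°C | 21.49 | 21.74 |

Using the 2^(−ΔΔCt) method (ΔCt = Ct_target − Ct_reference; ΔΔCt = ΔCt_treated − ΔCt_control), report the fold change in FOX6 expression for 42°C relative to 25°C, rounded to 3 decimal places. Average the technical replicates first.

0.204

Mean Ct: FOX6 25°C 28.600; FOX6 42°C 31.905; GAPDH 25°C 20.605; GAPDH 42°C 21.615
ΔCt(25°C) = 28.600 − 20.605 = 7.995
ΔCt(42°C) = 31.905 − 21.615 = 10.290
ΔΔCt = 10.290 − 7.995 = 2.295
Fold change = 2^(−2.295) = 0.2038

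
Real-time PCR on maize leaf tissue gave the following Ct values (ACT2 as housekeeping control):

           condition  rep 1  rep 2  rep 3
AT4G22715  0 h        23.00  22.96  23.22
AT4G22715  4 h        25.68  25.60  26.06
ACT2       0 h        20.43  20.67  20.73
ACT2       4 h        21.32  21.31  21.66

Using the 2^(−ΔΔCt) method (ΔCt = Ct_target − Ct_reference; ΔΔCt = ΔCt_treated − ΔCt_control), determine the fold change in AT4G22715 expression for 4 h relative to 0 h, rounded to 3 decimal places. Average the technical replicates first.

Mean Ct: AT4G22715 0 h 23.060; AT4G22715 4 h 25.780; ACT2 0 h 20.610; ACT2 4 h 21.430
ΔCt(0 h) = 23.060 − 20.610 = 2.450
ΔCt(4 h) = 25.780 − 21.430 = 4.350
ΔΔCt = 4.350 − 2.450 = 1.900
Fold change = 2^(−1.900) = 0.2679

0.268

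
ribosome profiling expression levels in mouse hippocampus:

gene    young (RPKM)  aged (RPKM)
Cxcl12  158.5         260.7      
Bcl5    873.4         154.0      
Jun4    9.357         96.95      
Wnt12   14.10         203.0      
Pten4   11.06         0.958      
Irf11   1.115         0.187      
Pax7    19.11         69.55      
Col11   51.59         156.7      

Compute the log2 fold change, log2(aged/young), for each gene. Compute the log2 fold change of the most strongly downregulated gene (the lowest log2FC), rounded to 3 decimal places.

log2(260.7/158.5) = 0.718  (Cxcl12)
log2(154.0/873.4) = -2.504  (Bcl5)
log2(96.95/9.357) = 3.373  (Jun4)
log2(203.0/14.10) = 3.848  (Wnt12)
log2(0.958/11.06) = -3.529  (Pten4)
log2(0.187/1.115) = -2.576  (Irf11)
log2(69.55/19.11) = 1.864  (Pax7)
log2(156.7/51.59) = 1.603  (Col11)
Pten4 is most strongly downregulated.

-3.529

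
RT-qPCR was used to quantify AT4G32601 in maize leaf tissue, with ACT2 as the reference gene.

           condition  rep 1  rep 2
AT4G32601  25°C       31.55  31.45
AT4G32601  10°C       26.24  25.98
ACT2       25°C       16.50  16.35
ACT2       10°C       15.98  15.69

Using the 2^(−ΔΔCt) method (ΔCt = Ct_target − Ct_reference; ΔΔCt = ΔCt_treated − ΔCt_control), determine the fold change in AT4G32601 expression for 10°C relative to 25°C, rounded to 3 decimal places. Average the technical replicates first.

27.858

Mean Ct: AT4G32601 25°C 31.500; AT4G32601 10°C 26.110; ACT2 25°C 16.425; ACT2 10°C 15.835
ΔCt(25°C) = 31.500 − 16.425 = 15.075
ΔCt(10°C) = 26.110 − 15.835 = 10.275
ΔΔCt = 10.275 − 15.075 = -4.800
Fold change = 2^(−(-4.800)) = 2^4.800 = 27.8576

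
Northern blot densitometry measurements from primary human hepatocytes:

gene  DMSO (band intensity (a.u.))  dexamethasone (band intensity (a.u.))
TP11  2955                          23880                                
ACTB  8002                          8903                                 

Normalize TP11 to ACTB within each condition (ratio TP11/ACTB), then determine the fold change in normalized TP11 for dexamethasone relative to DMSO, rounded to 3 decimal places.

TP11/ACTB (DMSO) = 2955 / 8002 = 0.36928
TP11/ACTB (dexamethasone) = 23880 / 8903 = 2.6822
Fold change = 2.6822 / 0.36928 = 7.2634

7.263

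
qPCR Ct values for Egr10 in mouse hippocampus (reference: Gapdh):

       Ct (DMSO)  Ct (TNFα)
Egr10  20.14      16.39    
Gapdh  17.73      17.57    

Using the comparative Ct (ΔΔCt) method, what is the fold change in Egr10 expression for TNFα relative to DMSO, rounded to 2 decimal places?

12.04

ΔCt(DMSO) = 20.140 − 17.730 = 2.410
ΔCt(TNFα) = 16.390 − 17.570 = -1.180
ΔΔCt = -1.180 − 2.410 = -3.590
Fold change = 2^(−(-3.590)) = 2^3.590 = 12.042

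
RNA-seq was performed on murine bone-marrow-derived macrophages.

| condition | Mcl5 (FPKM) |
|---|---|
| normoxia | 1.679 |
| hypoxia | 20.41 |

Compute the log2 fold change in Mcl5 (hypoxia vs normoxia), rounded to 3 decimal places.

Fold change = 20.41 / 1.679 = 12.1560
log2(12.1560) = 3.6036

3.604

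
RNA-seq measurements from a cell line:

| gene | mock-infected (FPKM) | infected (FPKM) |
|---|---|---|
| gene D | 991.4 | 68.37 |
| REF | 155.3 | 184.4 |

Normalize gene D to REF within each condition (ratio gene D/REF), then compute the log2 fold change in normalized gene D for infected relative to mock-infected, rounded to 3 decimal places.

gene D/REF (mock-infected) = 991.4 / 155.3 = 6.3838
gene D/REF (infected) = 68.37 / 184.4 = 0.37077
Fold change = 0.37077 / 6.3838 = 0.0581
log2(0.0581) = -4.1058

-4.106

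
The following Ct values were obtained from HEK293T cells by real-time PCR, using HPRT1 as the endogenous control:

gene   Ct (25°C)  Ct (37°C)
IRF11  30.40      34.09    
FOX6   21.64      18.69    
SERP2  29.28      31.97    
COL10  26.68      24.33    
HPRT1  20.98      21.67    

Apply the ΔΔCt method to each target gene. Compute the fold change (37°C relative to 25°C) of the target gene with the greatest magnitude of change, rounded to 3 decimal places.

IRF11: ΔΔCt = (34.09−21.67) − (30.40−20.98) = 12.42 − 9.42 = 3.00; fold change = 2^-3.00 = 0.125
FOX6: ΔΔCt = (18.69−21.67) − (21.64−20.98) = -2.98 − 0.66 = -3.64; fold change = 2^3.64 = 12.467
SERP2: ΔΔCt = (31.97−21.67) − (29.28−20.98) = 10.30 − 8.30 = 2.00; fold change = 2^-2.00 = 0.250
COL10: ΔΔCt = (24.33−21.67) − (26.68−20.98) = 2.66 − 5.70 = -3.04; fold change = 2^3.04 = 8.225
FOX6 has the largest |ΔΔCt| = 3.64.

12.467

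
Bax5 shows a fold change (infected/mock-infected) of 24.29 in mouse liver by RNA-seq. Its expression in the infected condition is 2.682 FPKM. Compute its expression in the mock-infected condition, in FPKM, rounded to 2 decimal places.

0.11

mock-infected expression = 2.682 / 24.29 = 0.11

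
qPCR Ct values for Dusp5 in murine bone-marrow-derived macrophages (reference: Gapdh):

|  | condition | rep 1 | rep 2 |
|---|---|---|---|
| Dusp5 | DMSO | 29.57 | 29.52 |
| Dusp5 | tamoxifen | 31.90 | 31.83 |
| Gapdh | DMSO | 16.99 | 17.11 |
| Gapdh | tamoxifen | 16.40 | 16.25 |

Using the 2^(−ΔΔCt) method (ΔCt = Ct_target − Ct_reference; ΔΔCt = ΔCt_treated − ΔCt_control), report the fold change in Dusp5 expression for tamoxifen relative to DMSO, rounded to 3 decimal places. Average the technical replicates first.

0.121

Mean Ct: Dusp5 DMSO 29.545; Dusp5 tamoxifen 31.865; Gapdh DMSO 17.050; Gapdh tamoxifen 16.325
ΔCt(DMSO) = 29.545 − 17.050 = 12.495
ΔCt(tamoxifen) = 31.865 − 16.325 = 15.540
ΔΔCt = 15.540 − 12.495 = 3.045
Fold change = 2^(−3.045) = 0.1212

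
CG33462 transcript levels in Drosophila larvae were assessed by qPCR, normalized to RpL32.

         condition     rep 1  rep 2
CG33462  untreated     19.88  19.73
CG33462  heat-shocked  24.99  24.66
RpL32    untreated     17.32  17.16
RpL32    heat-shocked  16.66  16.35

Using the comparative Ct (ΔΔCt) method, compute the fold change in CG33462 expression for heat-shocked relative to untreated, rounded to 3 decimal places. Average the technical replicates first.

0.019

Mean Ct: CG33462 untreated 19.805; CG33462 heat-shocked 24.825; RpL32 untreated 17.240; RpL32 heat-shocked 16.505
ΔCt(untreated) = 19.805 − 17.240 = 2.565
ΔCt(heat-shocked) = 24.825 − 16.505 = 8.320
ΔΔCt = 8.320 − 2.565 = 5.755
Fold change = 2^(−5.755) = 0.0185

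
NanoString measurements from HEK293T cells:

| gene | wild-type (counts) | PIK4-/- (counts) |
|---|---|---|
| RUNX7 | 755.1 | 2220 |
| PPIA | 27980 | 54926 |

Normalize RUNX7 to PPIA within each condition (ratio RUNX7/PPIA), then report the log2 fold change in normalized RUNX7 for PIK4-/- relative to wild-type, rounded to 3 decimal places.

RUNX7/PPIA (wild-type) = 755.1 / 27980 = 0.026987
RUNX7/PPIA (PIK4-/-) = 2220 / 54926 = 0.040418
Fold change = 0.040418 / 0.026987 = 1.4977
log2(1.4977) = 0.5827

0.583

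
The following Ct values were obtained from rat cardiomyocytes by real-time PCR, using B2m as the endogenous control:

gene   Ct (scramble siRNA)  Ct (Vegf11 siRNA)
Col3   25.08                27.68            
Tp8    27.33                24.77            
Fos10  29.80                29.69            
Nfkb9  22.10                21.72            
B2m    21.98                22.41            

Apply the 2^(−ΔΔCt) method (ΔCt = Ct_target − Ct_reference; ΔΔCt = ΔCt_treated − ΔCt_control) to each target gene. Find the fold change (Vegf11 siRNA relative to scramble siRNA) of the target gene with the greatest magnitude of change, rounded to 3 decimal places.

Col3: ΔΔCt = (27.68−22.41) − (25.08−21.98) = 5.27 − 3.10 = 2.17; fold change = 2^-2.17 = 0.222
Tp8: ΔΔCt = (24.77−22.41) − (27.33−21.98) = 2.36 − 5.35 = -2.99; fold change = 2^2.99 = 7.945
Fos10: ΔΔCt = (29.69−22.41) − (29.80−21.98) = 7.28 − 7.82 = -0.54; fold change = 2^0.54 = 1.454
Nfkb9: ΔΔCt = (21.72−22.41) − (22.10−21.98) = -0.69 − 0.12 = -0.81; fold change = 2^0.81 = 1.753
Tp8 has the largest |ΔΔCt| = 2.99.

7.945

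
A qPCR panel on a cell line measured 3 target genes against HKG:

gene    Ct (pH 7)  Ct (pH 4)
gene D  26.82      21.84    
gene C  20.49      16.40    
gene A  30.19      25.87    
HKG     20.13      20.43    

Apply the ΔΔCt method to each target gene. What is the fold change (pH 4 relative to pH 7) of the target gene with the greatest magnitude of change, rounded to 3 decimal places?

38.854

gene D: ΔΔCt = (21.84−20.43) − (26.82−20.13) = 1.41 − 6.69 = -5.28; fold change = 2^5.28 = 38.854
gene C: ΔΔCt = (16.40−20.43) − (20.49−20.13) = -4.03 − 0.36 = -4.39; fold change = 2^4.39 = 20.966
gene A: ΔΔCt = (25.87−20.43) − (30.19−20.13) = 5.44 − 10.06 = -4.62; fold change = 2^4.62 = 24.590
gene D has the largest |ΔΔCt| = 5.28.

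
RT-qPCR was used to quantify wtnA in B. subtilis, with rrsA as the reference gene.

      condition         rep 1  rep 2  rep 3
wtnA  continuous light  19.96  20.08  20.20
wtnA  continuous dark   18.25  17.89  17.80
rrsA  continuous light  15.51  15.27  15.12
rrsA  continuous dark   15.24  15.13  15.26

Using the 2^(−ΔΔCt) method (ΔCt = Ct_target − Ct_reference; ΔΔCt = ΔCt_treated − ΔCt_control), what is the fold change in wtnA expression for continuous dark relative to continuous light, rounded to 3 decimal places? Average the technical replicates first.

Mean Ct: wtnA continuous light 20.080; wtnA continuous dark 17.980; rrsA continuous light 15.300; rrsA continuous dark 15.210
ΔCt(continuous light) = 20.080 − 15.300 = 4.780
ΔCt(continuous dark) = 17.980 − 15.210 = 2.770
ΔΔCt = 2.770 − 4.780 = -2.010
Fold change = 2^(−(-2.010)) = 2^2.010 = 4.0278

4.028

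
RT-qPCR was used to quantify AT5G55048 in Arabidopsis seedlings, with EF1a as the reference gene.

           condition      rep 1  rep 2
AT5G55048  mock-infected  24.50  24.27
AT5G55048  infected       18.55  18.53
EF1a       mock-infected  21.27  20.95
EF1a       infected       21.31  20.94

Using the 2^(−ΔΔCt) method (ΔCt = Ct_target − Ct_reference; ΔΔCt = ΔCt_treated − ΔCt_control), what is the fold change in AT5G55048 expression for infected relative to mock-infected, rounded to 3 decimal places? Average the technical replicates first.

Mean Ct: AT5G55048 mock-infected 24.385; AT5G55048 infected 18.540; EF1a mock-infected 21.110; EF1a infected 21.125
ΔCt(mock-infected) = 24.385 − 21.110 = 3.275
ΔCt(infected) = 18.540 − 21.125 = -2.585
ΔΔCt = -2.585 − 3.275 = -5.860
Fold change = 2^(−(-5.860)) = 2^5.860 = 58.0812

58.081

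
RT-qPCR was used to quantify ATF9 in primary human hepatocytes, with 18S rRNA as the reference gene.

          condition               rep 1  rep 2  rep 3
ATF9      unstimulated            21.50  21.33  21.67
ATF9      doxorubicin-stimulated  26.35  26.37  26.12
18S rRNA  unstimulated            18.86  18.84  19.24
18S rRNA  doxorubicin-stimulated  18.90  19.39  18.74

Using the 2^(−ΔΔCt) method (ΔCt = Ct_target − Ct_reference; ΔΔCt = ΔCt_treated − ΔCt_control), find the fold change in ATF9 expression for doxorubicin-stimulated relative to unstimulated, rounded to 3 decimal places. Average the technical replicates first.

0.037

Mean Ct: ATF9 unstimulated 21.500; ATF9 doxorubicin-stimulated 26.280; 18S rRNA unstimulated 18.980; 18S rRNA doxorubicin-stimulated 19.010
ΔCt(unstimulated) = 21.500 − 18.980 = 2.520
ΔCt(doxorubicin-stimulated) = 26.280 − 19.010 = 7.270
ΔΔCt = 7.270 − 2.520 = 4.750
Fold change = 2^(−4.750) = 0.0372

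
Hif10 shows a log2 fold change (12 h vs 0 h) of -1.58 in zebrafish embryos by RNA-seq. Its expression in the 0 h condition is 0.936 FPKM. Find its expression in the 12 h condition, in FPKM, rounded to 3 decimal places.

Fold change = 2^(-1.58) = 0.3345
12 h expression = 0.936 × 0.3345 = 0.313

0.313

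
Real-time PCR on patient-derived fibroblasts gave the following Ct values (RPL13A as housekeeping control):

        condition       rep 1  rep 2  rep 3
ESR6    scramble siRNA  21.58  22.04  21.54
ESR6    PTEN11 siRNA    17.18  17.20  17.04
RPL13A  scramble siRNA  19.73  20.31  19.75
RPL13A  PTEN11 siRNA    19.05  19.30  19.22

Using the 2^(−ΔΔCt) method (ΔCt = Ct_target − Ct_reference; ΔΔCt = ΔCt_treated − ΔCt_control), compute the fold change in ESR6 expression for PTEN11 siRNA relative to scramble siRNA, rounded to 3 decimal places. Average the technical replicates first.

Mean Ct: ESR6 scramble siRNA 21.720; ESR6 PTEN11 siRNA 17.140; RPL13A scramble siRNA 19.930; RPL13A PTEN11 siRNA 19.190
ΔCt(scramble siRNA) = 21.720 − 19.930 = 1.790
ΔCt(PTEN11 siRNA) = 17.140 − 19.190 = -2.050
ΔΔCt = -2.050 − 1.790 = -3.840
Fold change = 2^(−(-3.840)) = 2^3.840 = 14.3204

14.320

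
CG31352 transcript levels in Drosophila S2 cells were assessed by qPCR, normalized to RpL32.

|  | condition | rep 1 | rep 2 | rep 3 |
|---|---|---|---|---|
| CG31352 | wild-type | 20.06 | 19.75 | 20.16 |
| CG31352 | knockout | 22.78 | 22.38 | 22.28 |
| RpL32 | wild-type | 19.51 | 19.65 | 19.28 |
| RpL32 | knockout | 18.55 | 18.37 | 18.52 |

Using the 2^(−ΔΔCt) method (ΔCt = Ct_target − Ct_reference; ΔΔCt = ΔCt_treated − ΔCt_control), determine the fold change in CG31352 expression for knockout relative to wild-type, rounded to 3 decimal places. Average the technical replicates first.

Mean Ct: CG31352 wild-type 19.990; CG31352 knockout 22.480; RpL32 wild-type 19.480; RpL32 knockout 18.480
ΔCt(wild-type) = 19.990 − 19.480 = 0.510
ΔCt(knockout) = 22.480 − 18.480 = 4.000
ΔΔCt = 4.000 − 0.510 = 3.490
Fold change = 2^(−3.490) = 0.0890

0.089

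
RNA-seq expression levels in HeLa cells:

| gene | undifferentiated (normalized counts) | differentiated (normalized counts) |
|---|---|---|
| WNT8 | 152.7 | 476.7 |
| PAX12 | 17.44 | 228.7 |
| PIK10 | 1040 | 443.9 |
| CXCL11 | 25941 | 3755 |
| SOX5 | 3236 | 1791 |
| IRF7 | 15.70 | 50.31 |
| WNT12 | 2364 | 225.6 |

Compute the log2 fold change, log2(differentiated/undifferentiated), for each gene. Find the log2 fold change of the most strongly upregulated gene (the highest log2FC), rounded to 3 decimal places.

log2(476.7/152.7) = 1.642  (WNT8)
log2(228.7/17.44) = 3.713  (PAX12)
log2(443.9/1040) = -1.228  (PIK10)
log2(3755/25941) = -2.788  (CXCL11)
log2(1791/3236) = -0.853  (SOX5)
log2(50.31/15.70) = 1.680  (IRF7)
log2(225.6/2364) = -3.389  (WNT12)
PAX12 is most strongly upregulated.

3.713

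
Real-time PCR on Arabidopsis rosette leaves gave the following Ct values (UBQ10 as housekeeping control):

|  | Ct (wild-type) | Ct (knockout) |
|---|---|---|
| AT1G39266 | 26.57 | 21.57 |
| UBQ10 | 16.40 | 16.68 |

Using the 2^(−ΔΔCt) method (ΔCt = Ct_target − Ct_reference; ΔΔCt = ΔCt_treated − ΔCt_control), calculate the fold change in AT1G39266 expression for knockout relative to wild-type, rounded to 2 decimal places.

38.85

ΔCt(wild-type) = 26.570 − 16.400 = 10.170
ΔCt(knockout) = 21.570 − 16.680 = 4.890
ΔΔCt = 4.890 − 10.170 = -5.280
Fold change = 2^(−(-5.280)) = 2^5.280 = 38.854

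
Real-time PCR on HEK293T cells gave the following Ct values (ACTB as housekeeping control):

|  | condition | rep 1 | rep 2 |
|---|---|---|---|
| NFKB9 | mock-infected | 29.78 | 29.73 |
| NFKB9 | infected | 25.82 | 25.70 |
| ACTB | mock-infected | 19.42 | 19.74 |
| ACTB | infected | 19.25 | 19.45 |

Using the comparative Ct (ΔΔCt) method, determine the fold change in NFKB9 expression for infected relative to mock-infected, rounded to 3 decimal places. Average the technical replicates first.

Mean Ct: NFKB9 mock-infected 29.755; NFKB9 infected 25.760; ACTB mock-infected 19.580; ACTB infected 19.350
ΔCt(mock-infected) = 29.755 − 19.580 = 10.175
ΔCt(infected) = 25.760 − 19.350 = 6.410
ΔΔCt = 6.410 − 10.175 = -3.765
Fold change = 2^(−(-3.765)) = 2^3.765 = 13.5950

13.595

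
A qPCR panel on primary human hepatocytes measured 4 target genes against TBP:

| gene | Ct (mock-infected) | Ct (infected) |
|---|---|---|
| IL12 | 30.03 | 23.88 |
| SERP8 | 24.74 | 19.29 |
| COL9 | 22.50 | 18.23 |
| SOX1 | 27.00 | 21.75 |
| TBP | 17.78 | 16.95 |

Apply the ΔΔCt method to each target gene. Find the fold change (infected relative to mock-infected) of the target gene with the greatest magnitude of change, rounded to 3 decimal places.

IL12: ΔΔCt = (23.88−16.95) − (30.03−17.78) = 6.93 − 12.25 = -5.32; fold change = 2^5.32 = 39.947
SERP8: ΔΔCt = (19.29−16.95) − (24.74−17.78) = 2.34 − 6.96 = -4.62; fold change = 2^4.62 = 24.590
COL9: ΔΔCt = (18.23−16.95) − (22.50−17.78) = 1.28 − 4.72 = -3.44; fold change = 2^3.44 = 10.853
SOX1: ΔΔCt = (21.75−16.95) − (27.00−17.78) = 4.80 − 9.22 = -4.42; fold change = 2^4.42 = 21.407
IL12 has the largest |ΔΔCt| = 5.32.

39.947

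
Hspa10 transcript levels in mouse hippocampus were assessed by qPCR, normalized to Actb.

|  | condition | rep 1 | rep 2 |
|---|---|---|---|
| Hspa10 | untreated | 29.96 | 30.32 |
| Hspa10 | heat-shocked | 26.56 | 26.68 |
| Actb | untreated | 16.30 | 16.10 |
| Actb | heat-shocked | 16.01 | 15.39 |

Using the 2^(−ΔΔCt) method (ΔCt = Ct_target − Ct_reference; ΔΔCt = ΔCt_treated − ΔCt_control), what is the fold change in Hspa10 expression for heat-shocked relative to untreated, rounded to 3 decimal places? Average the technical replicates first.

Mean Ct: Hspa10 untreated 30.140; Hspa10 heat-shocked 26.620; Actb untreated 16.200; Actb heat-shocked 15.700
ΔCt(untreated) = 30.140 − 16.200 = 13.940
ΔCt(heat-shocked) = 26.620 − 15.700 = 10.920
ΔΔCt = 10.920 − 13.940 = -3.020
Fold change = 2^(−(-3.020)) = 2^3.020 = 8.1117

8.112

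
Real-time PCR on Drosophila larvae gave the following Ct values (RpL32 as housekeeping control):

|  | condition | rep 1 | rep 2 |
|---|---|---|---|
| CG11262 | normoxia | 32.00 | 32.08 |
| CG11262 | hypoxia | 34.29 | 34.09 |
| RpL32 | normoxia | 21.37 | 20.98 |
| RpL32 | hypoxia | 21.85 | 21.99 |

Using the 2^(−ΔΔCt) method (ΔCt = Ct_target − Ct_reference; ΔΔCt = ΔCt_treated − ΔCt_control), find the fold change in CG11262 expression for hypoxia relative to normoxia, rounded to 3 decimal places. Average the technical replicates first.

0.378

Mean Ct: CG11262 normoxia 32.040; CG11262 hypoxia 34.190; RpL32 normoxia 21.175; RpL32 hypoxia 21.920
ΔCt(normoxia) = 32.040 − 21.175 = 10.865
ΔCt(hypoxia) = 34.190 − 21.920 = 12.270
ΔΔCt = 12.270 − 10.865 = 1.405
Fold change = 2^(−1.405) = 0.3776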